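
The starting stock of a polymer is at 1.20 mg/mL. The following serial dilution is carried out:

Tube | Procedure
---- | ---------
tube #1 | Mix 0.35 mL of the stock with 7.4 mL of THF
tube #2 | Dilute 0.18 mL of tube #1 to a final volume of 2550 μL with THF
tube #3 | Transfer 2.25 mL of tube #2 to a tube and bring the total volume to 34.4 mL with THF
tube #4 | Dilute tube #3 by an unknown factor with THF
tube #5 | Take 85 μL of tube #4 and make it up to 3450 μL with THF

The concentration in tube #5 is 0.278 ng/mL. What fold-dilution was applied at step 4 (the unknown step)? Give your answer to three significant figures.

22.2-fold

Step 1: 0.35 mL + 7.4 mL = 7.75 mL total → factor 7.75/0.35 = 22.143
Step 2: 0.18 mL brought to 2550 μL → factor 2.55/0.18 = 14.167
Step 3: 2.25 mL brought to 34.4 mL → factor 34.4/2.25 = 15.289
Step 4: unknown factor x
Step 5: 85 μL brought to 3450 μL → factor 3450/85 = 40.588
Product of known-step factors = 1.9466 × 10^5
Overall factor = 1.20 mg/mL / (0.278 ng/mL) = 4.3165 × 10^6
x = 4.3165 × 10^6 / 1.9466 × 10^5 = 22.2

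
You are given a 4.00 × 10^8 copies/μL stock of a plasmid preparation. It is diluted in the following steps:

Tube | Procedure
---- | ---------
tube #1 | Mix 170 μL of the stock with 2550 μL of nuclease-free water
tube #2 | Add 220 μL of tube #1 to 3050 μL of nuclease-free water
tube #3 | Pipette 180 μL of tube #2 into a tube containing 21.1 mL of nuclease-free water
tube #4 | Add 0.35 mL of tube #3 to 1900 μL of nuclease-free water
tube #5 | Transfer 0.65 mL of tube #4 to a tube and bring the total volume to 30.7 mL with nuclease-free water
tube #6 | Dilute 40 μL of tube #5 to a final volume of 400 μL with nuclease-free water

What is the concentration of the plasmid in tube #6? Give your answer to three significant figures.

4.69 copies/μL

Step 1: 170 μL + 2550 μL = 2720 μL total → factor 2720/170 = 16
Step 2: 220 μL + 3050 μL = 3270 μL total → factor 3270/220 = 14.864
Step 3: 180 μL + 21.1 mL = 21280 μL total → factor 21280/180 = 118.22
Step 4: 0.35 mL + 1900 μL = 2.25 mL total → factor 2.25/0.35 = 6.4286
Step 5: 0.65 mL brought to 30.7 mL → factor 30.7/0.65 = 47.231
Step 6: 40 μL brought to 400 μL → factor 400/40 = 10
Overall dilution factor = 16 × 14.864 × 118.22 × 6.4286 × 47.231 × 10 = 8.5366 × 10^7
Final = 4.00 × 10^8 copies/μL / 8.5366 × 10^7 = 4.69 copies/μL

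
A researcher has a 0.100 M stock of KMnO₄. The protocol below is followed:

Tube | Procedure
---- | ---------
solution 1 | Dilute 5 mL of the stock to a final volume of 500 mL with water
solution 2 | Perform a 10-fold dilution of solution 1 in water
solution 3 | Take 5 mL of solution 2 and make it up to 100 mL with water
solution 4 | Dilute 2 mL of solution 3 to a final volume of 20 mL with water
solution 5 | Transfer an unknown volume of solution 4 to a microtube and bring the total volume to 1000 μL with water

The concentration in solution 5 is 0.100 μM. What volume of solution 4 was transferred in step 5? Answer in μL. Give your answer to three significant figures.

Step 1: 5 mL brought to 500 mL → factor 500/5 = 100
Step 2: 10-fold → factor 10
Step 3: 5 mL brought to 100 mL → factor 100/5 = 20
Step 4: 2 mL brought to 20 mL → factor 20/2 = 10
Step 5: v brought to 1000 μL → factor = 1000 μL/v
Product of known-step factors = 2 × 10^5
Overall factor = 0.100 M / (0.100 μM) = 1 × 10^6
Step-5 factor = 1 × 10^6 / 2 × 10^5 = 5
v = 1000 μL / 5 = 200 μL

200 μL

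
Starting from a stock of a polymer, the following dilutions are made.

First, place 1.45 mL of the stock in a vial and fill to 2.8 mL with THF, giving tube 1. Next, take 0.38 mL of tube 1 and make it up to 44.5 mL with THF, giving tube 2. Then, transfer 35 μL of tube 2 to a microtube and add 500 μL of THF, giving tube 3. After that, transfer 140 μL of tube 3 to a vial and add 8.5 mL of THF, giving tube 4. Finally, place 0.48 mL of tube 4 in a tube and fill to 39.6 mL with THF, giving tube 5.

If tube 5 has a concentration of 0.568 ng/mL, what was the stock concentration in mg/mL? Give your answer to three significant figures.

10.0 mg/mL

Step 1: 1.45 mL brought to 2.8 mL → factor 2.8/1.45 = 1.931
Step 2: 0.38 mL brought to 44.5 mL → factor 44.5/0.38 = 117.11
Step 3: 35 μL + 500 μL = 535 μL total → factor 535/35 = 15.286
Step 4: 140 μL + 8.5 mL = 8640 μL total → factor 8640/140 = 61.714
Step 5: 0.48 mL brought to 39.6 mL → factor 39.6/0.48 = 82.5
Overall dilution factor = 1.931 × 117.11 × 15.286 × 61.714 × 82.5 = 1.7599 × 10^7
Stock = 0.568 ng/mL × 1.7599 × 10^7 = 9.996 × 10^6 ng/mL = 10.0 mg/mL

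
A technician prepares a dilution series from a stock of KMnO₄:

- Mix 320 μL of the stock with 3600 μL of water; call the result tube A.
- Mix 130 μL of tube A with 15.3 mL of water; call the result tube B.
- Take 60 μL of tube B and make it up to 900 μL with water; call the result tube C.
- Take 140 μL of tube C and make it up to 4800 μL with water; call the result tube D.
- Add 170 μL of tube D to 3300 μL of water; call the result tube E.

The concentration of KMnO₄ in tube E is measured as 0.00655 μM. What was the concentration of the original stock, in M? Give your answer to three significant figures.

Step 1: 320 μL + 3600 μL = 3920 μL total → factor 3920/320 = 12.25
Step 2: 130 μL + 15.3 mL = 15430 μL total → factor 15430/130 = 118.69
Step 3: 60 μL brought to 900 μL → factor 900/60 = 15
Step 4: 140 μL brought to 4800 μL → factor 4800/140 = 34.286
Step 5: 170 μL + 3300 μL = 3470 μL total → factor 3470/170 = 20.412
Overall dilution factor = 12.25 × 118.69 × 15 × 34.286 × 20.412 = 1.5263 × 10^7
Stock = 0.00655 μM × 1.5263 × 10^7 = 9.997 × 10^4 μM = 0.100 M

0.100 M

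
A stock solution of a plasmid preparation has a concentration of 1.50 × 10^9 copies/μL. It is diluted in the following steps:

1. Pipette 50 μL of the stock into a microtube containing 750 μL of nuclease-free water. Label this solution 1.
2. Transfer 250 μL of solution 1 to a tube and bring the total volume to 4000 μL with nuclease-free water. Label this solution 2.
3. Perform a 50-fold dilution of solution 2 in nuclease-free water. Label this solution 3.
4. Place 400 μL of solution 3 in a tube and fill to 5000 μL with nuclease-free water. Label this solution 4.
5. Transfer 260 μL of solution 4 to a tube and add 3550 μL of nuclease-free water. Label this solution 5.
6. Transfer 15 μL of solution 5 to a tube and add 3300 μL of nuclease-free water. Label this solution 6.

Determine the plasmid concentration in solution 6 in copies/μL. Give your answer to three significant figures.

2.89 copies/μL

Step 1: 50 μL + 750 μL = 800 μL total → factor 800/50 = 16
Step 2: 250 μL brought to 4000 μL → factor 4000/250 = 16
Step 3: 50-fold → factor 50
Step 4: 400 μL brought to 5000 μL → factor 5000/400 = 12.5
Step 5: 260 μL + 3550 μL = 3810 μL total → factor 3810/260 = 14.654
Step 6: 15 μL + 3300 μL = 3315 μL total → factor 3315/15 = 221
Overall dilution factor = 16 × 16 × 50 × 12.5 × 14.654 × 221 = 5.1816 × 10^8
Final = 1.50 × 10^9 copies/μL / 5.1816 × 10^8 = 2.89 copies/μL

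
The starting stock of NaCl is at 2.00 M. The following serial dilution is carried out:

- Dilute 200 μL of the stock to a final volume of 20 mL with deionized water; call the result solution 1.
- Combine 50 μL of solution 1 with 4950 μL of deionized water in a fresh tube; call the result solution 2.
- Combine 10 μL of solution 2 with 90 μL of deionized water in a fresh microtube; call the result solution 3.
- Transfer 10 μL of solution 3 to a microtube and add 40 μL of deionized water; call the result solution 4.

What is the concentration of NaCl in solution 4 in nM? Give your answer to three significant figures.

4.00 × 10^3 nM

Step 1: 200 μL brought to 20 mL → factor 20000/200 = 100
Step 2: 50 μL + 4950 μL = 5000 μL total → factor 5000/50 = 100
Step 3: 10 μL + 90 μL = 100 μL total → factor 100/10 = 10
Step 4: 10 μL + 40 μL = 50 μL total → factor 50/10 = 5
Overall dilution factor = 100 × 100 × 10 × 5 = 5 × 10^5
Final = 2.00 M / 5 × 10^5 = 4.000 × 10^-6 M = 4.00 × 10^3 nM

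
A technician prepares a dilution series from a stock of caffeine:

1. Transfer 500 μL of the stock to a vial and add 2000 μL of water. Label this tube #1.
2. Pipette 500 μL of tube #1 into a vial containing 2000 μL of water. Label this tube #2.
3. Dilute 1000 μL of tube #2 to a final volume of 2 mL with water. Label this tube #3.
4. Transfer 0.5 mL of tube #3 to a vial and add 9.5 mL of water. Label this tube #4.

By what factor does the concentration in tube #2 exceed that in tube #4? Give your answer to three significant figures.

Step 1: 500 μL + 2000 μL = 2500 μL total → factor 2500/500 = 5
Step 2: 500 μL + 2000 μL = 2500 μL total → factor 2500/500 = 5
Step 3: 1000 μL brought to 2 mL → factor 2000/1000 = 2
Step 4: 0.5 mL + 9.5 mL = 10 mL total → factor 10/0.5 = 20
Dilution factor to tube #2 = 25; to tube #4 = 1000
[tube #2]/[tube #4] = (factor to tube #4)/(factor to tube #2) = 1000/25 = 40.0

40.0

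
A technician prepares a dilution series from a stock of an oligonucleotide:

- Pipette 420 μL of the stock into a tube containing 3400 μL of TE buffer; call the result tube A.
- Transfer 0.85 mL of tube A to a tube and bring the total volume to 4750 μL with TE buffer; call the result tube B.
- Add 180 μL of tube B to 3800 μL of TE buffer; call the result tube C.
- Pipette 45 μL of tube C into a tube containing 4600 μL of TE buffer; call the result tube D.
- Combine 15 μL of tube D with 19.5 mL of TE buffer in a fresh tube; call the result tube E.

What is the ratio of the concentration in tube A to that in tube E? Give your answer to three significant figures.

Step 1: 420 μL + 3400 μL = 3820 μL total → factor 3820/420 = 9.0952
Step 2: 0.85 mL brought to 4750 μL → factor 4.75/0.85 = 5.5882
Step 3: 180 μL + 3800 μL = 3980 μL total → factor 3980/180 = 22.111
Step 4: 45 μL + 4600 μL = 4645 μL total → factor 4645/45 = 103.22
Step 5: 15 μL + 19.5 mL = 19515 μL total → factor 19515/15 = 1301
Dilution factor to tube A = 9.0952; to tube E = 1.5092 × 10^8
[tube A]/[tube E] = (factor to tube E)/(factor to tube A) = 1.5092 × 10^8/9.0952 = 1.66 × 10^7

1.66 × 10^7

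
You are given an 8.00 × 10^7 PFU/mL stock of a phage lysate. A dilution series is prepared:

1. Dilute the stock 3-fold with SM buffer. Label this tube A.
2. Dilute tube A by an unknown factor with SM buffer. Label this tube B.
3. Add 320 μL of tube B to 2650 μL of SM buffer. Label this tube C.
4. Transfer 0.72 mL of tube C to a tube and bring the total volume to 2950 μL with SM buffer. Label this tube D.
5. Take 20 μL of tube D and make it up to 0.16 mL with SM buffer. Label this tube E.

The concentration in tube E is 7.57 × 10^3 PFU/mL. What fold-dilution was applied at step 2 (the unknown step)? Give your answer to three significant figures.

Step 1: 3-fold → factor 3
Step 2: unknown factor x
Step 3: 320 μL + 2650 μL = 2970 μL total → factor 2970/320 = 9.2812
Step 4: 0.72 mL brought to 2950 μL → factor 2.95/0.72 = 4.0972
Step 5: 20 μL brought to 0.16 mL → factor 160/20 = 8
Product of known-step factors = 912.66
Overall factor = 8.00 × 10^7 PFU/mL / (7.57 × 10^3 PFU/mL) = 10568
x = 10568 / 912.66 = 11.6

11.6-fold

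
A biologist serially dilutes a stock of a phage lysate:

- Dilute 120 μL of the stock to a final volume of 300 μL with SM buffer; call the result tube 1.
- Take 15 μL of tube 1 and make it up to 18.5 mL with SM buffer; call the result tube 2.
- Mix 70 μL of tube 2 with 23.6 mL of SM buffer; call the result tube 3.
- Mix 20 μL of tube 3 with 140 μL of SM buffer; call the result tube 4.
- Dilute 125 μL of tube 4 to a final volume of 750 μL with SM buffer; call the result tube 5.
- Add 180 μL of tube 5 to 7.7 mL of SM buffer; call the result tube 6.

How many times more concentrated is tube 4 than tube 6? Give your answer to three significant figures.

263

Step 1: 120 μL brought to 300 μL → factor 300/120 = 2.5
Step 2: 15 μL brought to 18.5 mL → factor 18500/15 = 1233.3
Step 3: 70 μL + 23.6 mL = 23670 μL total → factor 23670/70 = 338.14
Step 4: 20 μL + 140 μL = 160 μL total → factor 160/20 = 8
Step 5: 125 μL brought to 750 μL → factor 750/125 = 6
Step 6: 180 μL + 7.7 mL = 7880 μL total → factor 7880/180 = 43.778
Dilution factor to tube 4 = 8.3409 × 10^6; to tube 6 = 2.1909 × 10^9
[tube 4]/[tube 6] = (factor to tube 6)/(factor to tube 4) = 2.1909 × 10^9/8.3409 × 10^6 = 263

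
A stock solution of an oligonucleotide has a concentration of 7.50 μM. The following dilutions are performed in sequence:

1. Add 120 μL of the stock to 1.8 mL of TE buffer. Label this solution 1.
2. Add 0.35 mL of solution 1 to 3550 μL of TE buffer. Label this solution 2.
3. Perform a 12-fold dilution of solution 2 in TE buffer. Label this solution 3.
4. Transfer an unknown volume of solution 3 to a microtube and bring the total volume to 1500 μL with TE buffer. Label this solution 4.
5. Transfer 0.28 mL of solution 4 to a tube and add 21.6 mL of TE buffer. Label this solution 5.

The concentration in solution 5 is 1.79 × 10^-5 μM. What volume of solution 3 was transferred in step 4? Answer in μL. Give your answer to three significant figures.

599 μL

Step 1: 120 μL + 1.8 mL = 1920 μL total → factor 1920/120 = 16
Step 2: 0.35 mL + 3550 μL = 3.9 mL total → factor 3.9/0.35 = 11.143
Step 3: 12-fold → factor 12
Step 4: v brought to 1500 μL → factor = 1500 μL/v
Step 5: 0.28 mL + 21.6 mL = 21.88 mL total → factor 21.88/0.28 = 78.143
Product of known-step factors = 1.6718 × 10^5
Overall factor = 7.50 μM / (1.79 × 10^-5 μM) = 4.1899 × 10^5
Step-4 factor = 4.1899 × 10^5 / 1.6718 × 10^5 = 2.5062
v = 1500 μL / 2.5062 = 599 μL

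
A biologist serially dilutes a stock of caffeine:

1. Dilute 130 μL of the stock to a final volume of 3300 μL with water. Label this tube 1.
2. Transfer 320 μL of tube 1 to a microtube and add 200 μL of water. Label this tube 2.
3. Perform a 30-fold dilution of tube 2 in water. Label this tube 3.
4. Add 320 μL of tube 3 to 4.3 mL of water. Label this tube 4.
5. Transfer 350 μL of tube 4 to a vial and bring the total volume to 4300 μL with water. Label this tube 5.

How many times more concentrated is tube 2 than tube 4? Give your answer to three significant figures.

Step 1: 130 μL brought to 3300 μL → factor 3300/130 = 25.385
Step 2: 320 μL + 200 μL = 520 μL total → factor 520/320 = 1.625
Step 3: 30-fold → factor 30
Step 4: 320 μL + 4.3 mL = 4620 μL total → factor 4620/320 = 14.438
Dilution factor to tube 2 = 41.25; to tube 4 = 17866
[tube 2]/[tube 4] = (factor to tube 4)/(factor to tube 2) = 17866/41.25 = 433

433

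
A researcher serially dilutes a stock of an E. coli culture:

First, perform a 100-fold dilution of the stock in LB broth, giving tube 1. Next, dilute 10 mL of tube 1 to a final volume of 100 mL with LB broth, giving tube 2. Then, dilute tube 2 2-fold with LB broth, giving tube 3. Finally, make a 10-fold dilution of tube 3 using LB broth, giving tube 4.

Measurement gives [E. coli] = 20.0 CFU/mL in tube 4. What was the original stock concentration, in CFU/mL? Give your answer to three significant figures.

Step 1: 100-fold → factor 100
Step 2: 10 mL brought to 100 mL → factor 100/10 = 10
Step 3: 2-fold → factor 2
Step 4: 10-fold → factor 10
Overall dilution factor = 100 × 10 × 2 × 10 = 20000
Stock = 20.0 CFU/mL × 20000 = 4.00 × 10^5 CFU/mL

4.00 × 10^5 CFU/mL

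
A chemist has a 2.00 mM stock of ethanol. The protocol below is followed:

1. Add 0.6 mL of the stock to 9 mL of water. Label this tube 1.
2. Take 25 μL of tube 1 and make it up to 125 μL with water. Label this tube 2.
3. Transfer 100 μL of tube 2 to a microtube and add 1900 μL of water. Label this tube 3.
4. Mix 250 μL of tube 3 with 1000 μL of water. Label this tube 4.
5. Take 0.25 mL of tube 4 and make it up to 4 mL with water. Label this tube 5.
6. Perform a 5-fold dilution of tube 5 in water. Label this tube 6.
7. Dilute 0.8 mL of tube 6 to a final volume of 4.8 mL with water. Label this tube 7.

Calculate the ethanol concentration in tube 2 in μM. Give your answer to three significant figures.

Step 1: 0.6 mL + 9 mL = 9.6 mL total → factor 9.6/0.6 = 16
Step 2: 25 μL brought to 125 μL → factor 125/25 = 5
Dilution factor through tube 2 = 16 × 5 = 80
[tube 2] = 2.00 mM / 80 = 0.02500 mM = 25.0 μM

25.0 μM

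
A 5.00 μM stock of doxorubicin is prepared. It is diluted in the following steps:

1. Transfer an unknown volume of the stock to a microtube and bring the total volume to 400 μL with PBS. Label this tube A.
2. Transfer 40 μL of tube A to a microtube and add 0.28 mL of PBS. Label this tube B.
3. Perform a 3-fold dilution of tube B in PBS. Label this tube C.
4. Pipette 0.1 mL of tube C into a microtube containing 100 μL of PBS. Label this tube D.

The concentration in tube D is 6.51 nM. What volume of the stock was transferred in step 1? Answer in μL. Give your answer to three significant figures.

Step 1: v brought to 400 μL → factor = 400 μL/v
Step 2: 40 μL + 0.28 mL = 320 μL total → factor 320/40 = 8
Step 3: 3-fold → factor 3
Step 4: 0.1 mL + 100 μL = 0.2 mL total → factor 0.2/0.1 = 2
Product of known-step factors = 48
Overall factor = 5.00 μM / (6.51 nM) = 768.05
Step-1 factor = 768.05 / 48 = 16.001
v = 400 μL / 16.001 = 25.0 μL

25.0 μL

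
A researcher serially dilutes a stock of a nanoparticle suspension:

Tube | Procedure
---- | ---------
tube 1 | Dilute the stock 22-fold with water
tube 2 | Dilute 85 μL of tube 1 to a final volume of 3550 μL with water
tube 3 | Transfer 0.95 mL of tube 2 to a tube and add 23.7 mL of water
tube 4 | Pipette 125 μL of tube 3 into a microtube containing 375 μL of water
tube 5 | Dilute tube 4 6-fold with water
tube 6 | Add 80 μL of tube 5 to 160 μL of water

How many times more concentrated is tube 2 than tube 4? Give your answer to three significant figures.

Step 1: 22-fold → factor 22
Step 2: 85 μL brought to 3550 μL → factor 3550/85 = 41.765
Step 3: 0.95 mL + 23.7 mL = 24.65 mL total → factor 24.65/0.95 = 25.947
Step 4: 125 μL + 375 μL = 500 μL total → factor 500/125 = 4
Dilution factor to tube 2 = 918.82; to tube 4 = 95364
[tube 2]/[tube 4] = (factor to tube 4)/(factor to tube 2) = 95364/918.82 = 104

104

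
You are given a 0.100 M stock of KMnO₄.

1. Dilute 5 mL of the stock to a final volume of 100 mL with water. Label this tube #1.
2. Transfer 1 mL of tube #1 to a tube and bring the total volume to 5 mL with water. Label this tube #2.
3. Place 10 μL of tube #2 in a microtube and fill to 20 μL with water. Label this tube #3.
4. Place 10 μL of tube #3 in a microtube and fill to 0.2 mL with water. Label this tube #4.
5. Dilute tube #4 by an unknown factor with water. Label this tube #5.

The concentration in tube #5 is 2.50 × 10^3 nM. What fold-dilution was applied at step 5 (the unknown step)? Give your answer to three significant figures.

10.0-fold

Step 1: 5 mL brought to 100 mL → factor 100/5 = 20
Step 2: 1 mL brought to 5 mL → factor 5/1 = 5
Step 3: 10 μL brought to 20 μL → factor 20/10 = 2
Step 4: 10 μL brought to 0.2 mL → factor 200/10 = 20
Step 5: unknown factor x
Product of known-step factors = 4000
Overall factor = 0.100 M / (2.50 × 10^3 nM) = 40000
x = 40000 / 4000 = 10.0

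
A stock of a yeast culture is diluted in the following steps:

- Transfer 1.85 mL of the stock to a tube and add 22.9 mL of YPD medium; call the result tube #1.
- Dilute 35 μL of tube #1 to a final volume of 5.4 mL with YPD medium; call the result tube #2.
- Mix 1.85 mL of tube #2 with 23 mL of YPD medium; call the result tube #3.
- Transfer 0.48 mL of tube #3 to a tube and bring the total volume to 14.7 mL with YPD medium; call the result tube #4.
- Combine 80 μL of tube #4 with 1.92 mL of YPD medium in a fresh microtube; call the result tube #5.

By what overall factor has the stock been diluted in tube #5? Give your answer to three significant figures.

Step 1: 1.85 mL + 22.9 mL = 24.75 mL total → factor 24.75/1.85 = 13.378
Step 2: 35 μL brought to 5.4 mL → factor 5400/35 = 154.29
Step 3: 1.85 mL + 23 mL = 24.85 mL total → factor 24.85/1.85 = 13.432
Step 4: 0.48 mL brought to 14.7 mL → factor 14.7/0.48 = 30.625
Step 5: 80 μL + 1.92 mL = 2000 μL total → factor 2000/80 = 25
Overall dilution factor = 13.378 × 154.29 × 13.432 × 30.625 × 25 = 2.1228 × 10^7

2.12 × 10^7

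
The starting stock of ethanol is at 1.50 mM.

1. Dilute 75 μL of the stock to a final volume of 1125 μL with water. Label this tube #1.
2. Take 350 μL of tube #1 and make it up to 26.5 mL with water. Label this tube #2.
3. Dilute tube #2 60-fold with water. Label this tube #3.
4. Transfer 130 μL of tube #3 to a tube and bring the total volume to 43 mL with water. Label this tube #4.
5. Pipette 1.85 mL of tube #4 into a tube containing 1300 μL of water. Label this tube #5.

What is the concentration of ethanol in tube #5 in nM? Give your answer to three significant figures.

Step 1: 75 μL brought to 1125 μL → factor 1125/75 = 15
Step 2: 350 μL brought to 26.5 mL → factor 26500/350 = 75.714
Step 3: 60-fold → factor 60
Step 4: 130 μL brought to 43 mL → factor 43000/130 = 330.77
Step 5: 1.85 mL + 1300 μL = 3.15 mL total → factor 3.15/1.85 = 1.7027
Overall dilution factor = 15 × 75.714 × 60 × 330.77 × 1.7027 = 3.8378 × 10^7
Final = 1.50 mM / 3.8378 × 10^7 = 3.908 × 10^-8 mM = 0.0391 nM

0.0391 nM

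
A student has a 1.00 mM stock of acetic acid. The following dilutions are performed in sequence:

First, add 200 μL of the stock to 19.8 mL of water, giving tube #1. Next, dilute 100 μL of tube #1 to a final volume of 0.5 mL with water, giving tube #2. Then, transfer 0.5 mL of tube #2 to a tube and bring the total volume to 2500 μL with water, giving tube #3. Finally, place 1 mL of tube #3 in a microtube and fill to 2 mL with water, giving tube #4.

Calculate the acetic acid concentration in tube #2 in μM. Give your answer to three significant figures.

Step 1: 200 μL + 19.8 mL = 20000 μL total → factor 20000/200 = 100
Step 2: 100 μL brought to 0.5 mL → factor 500/100 = 5
Dilution factor through tube #2 = 100 × 5 = 500
[tube #2] = 1.00 mM / 500 = 0.002000 mM = 2.00 μM

2.00 μM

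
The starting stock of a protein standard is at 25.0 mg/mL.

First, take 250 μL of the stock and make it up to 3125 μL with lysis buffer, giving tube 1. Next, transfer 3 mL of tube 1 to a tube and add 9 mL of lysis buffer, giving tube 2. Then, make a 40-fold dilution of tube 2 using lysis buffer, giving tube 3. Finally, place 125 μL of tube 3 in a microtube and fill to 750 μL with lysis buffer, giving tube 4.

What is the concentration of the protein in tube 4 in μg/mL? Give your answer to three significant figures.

2.08 μg/mL

Step 1: 250 μL brought to 3125 μL → factor 3125/250 = 12.5
Step 2: 3 mL + 9 mL = 12 mL total → factor 12/3 = 4
Step 3: 40-fold → factor 40
Step 4: 125 μL brought to 750 μL → factor 750/125 = 6
Overall dilution factor = 12.5 × 4 × 40 × 6 = 12000
Final = 25.0 mg/mL / 12000 = 0.002083 mg/mL = 2.08 μg/mL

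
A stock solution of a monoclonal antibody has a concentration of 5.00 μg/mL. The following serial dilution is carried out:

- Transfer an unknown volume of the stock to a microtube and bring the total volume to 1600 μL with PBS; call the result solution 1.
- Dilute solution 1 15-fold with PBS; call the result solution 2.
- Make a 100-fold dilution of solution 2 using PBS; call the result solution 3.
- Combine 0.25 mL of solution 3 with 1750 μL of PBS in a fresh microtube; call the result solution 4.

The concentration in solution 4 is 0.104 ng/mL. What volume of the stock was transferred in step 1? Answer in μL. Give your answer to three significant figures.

399 μL

Step 1: v brought to 1600 μL → factor = 1600 μL/v
Step 2: 15-fold → factor 15
Step 3: 100-fold → factor 100
Step 4: 0.25 mL + 1750 μL = 2 mL total → factor 2/0.25 = 8
Product of known-step factors = 12000
Overall factor = 5.00 μg/mL / (0.104 ng/mL) = 48077
Step-1 factor = 48077 / 12000 = 4.0064
v = 1600 μL / 4.0064 = 399 μL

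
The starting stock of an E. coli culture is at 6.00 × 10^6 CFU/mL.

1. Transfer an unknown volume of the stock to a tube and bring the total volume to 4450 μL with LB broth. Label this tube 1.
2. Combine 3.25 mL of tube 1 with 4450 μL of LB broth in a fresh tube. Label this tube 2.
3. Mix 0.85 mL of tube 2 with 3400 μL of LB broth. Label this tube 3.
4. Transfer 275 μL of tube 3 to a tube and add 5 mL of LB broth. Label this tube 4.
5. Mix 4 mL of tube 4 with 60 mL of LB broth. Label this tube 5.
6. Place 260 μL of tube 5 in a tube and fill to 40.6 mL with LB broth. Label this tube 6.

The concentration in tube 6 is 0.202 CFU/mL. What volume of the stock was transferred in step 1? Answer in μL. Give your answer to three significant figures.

Step 1: v brought to 4450 μL → factor = 4450 μL/v
Step 2: 3.25 mL + 4450 μL = 7.7 mL total → factor 7.7/3.25 = 2.3692
Step 3: 0.85 mL + 3400 μL = 4.25 mL total → factor 4.25/0.85 = 5
Step 4: 275 μL + 5 mL = 5275 μL total → factor 5275/275 = 19.182
Step 5: 4 mL + 60 mL = 64 mL total → factor 64/4 = 16
Step 6: 260 μL brought to 40.6 mL → factor 40600/260 = 156.15
Product of known-step factors = 5.6773 × 10^5
Overall factor = 6.00 × 10^6 CFU/mL / (0.202 CFU/mL) = 2.9703 × 10^7
Step-1 factor = 2.9703 × 10^7 / 5.6773 × 10^5 = 52.319
v = 4450 μL / 52.319 = 85.1 μL

85.1 μL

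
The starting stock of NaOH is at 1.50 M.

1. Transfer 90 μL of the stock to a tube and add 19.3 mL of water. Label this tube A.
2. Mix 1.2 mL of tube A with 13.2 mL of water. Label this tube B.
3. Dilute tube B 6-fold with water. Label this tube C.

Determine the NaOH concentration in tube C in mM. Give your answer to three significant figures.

0.0967 mM

Step 1: 90 μL + 19.3 mL = 19390 μL total → factor 19390/90 = 215.44
Step 2: 1.2 mL + 13.2 mL = 14.4 mL total → factor 14.4/1.2 = 12
Step 3: 6-fold → factor 6
Overall dilution factor = 215.44 × 12 × 6 = 15512
Final = 1.50 M / 15512 = 9.670 × 10^-5 M = 0.0967 mM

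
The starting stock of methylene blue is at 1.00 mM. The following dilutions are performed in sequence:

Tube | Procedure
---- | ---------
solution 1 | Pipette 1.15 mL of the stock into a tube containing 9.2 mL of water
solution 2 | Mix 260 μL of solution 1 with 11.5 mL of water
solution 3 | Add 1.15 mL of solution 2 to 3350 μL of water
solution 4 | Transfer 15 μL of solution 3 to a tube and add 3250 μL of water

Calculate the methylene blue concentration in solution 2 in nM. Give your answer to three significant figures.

Step 1: 1.15 mL + 9.2 mL = 10.35 mL total → factor 10.35/1.15 = 9
Step 2: 260 μL + 11.5 mL = 11760 μL total → factor 11760/260 = 45.231
Dilution factor through solution 2 = 9 × 45.231 = 407.08
[solution 2] = 1.00 mM / 407.08 = 0.002457 mM = 2.46 × 10^3 nM

2.46 × 10^3 nM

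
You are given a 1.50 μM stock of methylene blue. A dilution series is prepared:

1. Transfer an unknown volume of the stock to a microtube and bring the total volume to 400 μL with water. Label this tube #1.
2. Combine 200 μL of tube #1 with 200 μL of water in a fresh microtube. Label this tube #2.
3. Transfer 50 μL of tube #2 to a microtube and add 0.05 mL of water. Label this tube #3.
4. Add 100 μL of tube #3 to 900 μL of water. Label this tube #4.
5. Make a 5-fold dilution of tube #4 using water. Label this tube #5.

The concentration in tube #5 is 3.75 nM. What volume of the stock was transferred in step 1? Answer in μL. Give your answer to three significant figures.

Step 1: v brought to 400 μL → factor = 400 μL/v
Step 2: 200 μL + 200 μL = 400 μL total → factor 400/200 = 2
Step 3: 50 μL + 0.05 mL = 100 μL total → factor 100/50 = 2
Step 4: 100 μL + 900 μL = 1000 μL total → factor 1000/100 = 10
Step 5: 5-fold → factor 5
Product of known-step factors = 200
Overall factor = 1.50 μM / (3.75 nM) = 400
Step-1 factor = 400 / 200 = 2
v = 400 μL / 2 = 200 μL

200 μL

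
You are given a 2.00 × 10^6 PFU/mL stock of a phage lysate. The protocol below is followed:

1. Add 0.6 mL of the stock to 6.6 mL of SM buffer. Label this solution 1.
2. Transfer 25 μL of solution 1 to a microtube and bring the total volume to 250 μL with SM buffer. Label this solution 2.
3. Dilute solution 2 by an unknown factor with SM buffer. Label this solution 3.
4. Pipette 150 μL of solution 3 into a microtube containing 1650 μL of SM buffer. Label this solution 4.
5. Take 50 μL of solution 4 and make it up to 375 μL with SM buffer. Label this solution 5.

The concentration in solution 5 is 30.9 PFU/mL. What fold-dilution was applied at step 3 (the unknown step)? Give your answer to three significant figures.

Step 1: 0.6 mL + 6.6 mL = 7.2 mL total → factor 7.2/0.6 = 12
Step 2: 25 μL brought to 250 μL → factor 250/25 = 10
Step 3: unknown factor x
Step 4: 150 μL + 1650 μL = 1800 μL total → factor 1800/150 = 12
Step 5: 50 μL brought to 375 μL → factor 375/50 = 7.5
Product of known-step factors = 10800
Overall factor = 2.00 × 10^6 PFU/mL / (30.9 PFU/mL) = 64725
x = 64725 / 10800 = 5.99

5.99-fold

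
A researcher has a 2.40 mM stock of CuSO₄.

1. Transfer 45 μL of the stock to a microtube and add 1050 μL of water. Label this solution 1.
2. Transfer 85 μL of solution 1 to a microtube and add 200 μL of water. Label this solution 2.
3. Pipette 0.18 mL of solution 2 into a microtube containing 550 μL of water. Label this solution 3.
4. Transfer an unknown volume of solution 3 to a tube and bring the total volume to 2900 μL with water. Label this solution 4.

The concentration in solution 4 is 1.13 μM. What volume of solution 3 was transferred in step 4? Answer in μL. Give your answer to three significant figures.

452 μL

Step 1: 45 μL + 1050 μL = 1095 μL total → factor 1095/45 = 24.333
Step 2: 85 μL + 200 μL = 285 μL total → factor 285/85 = 3.3529
Step 3: 0.18 mL + 550 μL = 0.73 mL total → factor 0.73/0.18 = 4.0556
Step 4: v brought to 2900 μL → factor = 2900 μL/v
Product of known-step factors = 330.89
Overall factor = 2.40 mM / (1.13 μM) = 2123.9
Step-4 factor = 2123.9 / 330.89 = 6.4188
v = 2900 μL / 6.4188 = 452 μL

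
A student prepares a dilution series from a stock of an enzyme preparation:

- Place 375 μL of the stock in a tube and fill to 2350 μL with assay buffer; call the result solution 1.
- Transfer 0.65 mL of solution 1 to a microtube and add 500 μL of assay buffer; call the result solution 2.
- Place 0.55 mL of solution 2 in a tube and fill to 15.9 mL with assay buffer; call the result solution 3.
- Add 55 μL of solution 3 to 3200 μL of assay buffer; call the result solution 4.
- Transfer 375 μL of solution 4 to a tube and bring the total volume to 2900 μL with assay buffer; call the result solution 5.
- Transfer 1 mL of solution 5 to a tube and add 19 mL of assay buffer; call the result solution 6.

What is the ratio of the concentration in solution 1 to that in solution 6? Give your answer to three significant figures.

Step 1: 375 μL brought to 2350 μL → factor 2350/375 = 6.2667
Step 2: 0.65 mL + 500 μL = 1.15 mL total → factor 1.15/0.65 = 1.7692
Step 3: 0.55 mL brought to 15.9 mL → factor 15.9/0.55 = 28.909
Step 4: 55 μL + 3200 μL = 3255 μL total → factor 3255/55 = 59.182
Step 5: 375 μL brought to 2900 μL → factor 2900/375 = 7.7333
Step 6: 1 mL + 19 mL = 20 mL total → factor 20/1 = 20
Dilution factor to solution 1 = 6.2667; to solution 6 = 2.9339 × 10^6
[solution 1]/[solution 6] = (factor to solution 6)/(factor to solution 1) = 2.9339 × 10^6/6.2667 = 4.68 × 10^5

4.68 × 10^5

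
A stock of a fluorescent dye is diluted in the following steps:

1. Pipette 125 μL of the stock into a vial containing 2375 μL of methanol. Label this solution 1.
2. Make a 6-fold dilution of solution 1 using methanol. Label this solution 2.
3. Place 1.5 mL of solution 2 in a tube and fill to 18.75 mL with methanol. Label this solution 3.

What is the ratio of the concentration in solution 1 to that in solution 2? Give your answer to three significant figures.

6.00

Step 1: 125 μL + 2375 μL = 2500 μL total → factor 2500/125 = 20
Step 2: 6-fold → factor 6
Dilution factor to solution 1 = 20; to solution 2 = 120
[solution 1]/[solution 2] = (factor to solution 2)/(factor to solution 1) = 120/20 = 6.00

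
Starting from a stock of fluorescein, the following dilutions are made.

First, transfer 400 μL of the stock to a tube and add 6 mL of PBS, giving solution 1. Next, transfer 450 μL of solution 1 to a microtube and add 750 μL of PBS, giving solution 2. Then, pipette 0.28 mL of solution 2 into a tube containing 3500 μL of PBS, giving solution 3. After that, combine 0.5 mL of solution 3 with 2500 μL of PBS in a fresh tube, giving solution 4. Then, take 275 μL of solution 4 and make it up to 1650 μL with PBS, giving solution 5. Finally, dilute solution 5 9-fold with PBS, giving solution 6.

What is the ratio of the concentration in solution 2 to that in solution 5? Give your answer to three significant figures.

Step 1: 400 μL + 6 mL = 6400 μL total → factor 6400/400 = 16
Step 2: 450 μL + 750 μL = 1200 μL total → factor 1200/450 = 2.6667
Step 3: 0.28 mL + 3500 μL = 3.78 mL total → factor 3.78/0.28 = 13.5
Step 4: 0.5 mL + 2500 μL = 3 mL total → factor 3/0.5 = 6
Step 5: 275 μL brought to 1650 μL → factor 1650/275 = 6
Dilution factor to solution 2 = 42.667; to solution 5 = 20736
[solution 2]/[solution 5] = (factor to solution 5)/(factor to solution 2) = 20736/42.667 = 486

486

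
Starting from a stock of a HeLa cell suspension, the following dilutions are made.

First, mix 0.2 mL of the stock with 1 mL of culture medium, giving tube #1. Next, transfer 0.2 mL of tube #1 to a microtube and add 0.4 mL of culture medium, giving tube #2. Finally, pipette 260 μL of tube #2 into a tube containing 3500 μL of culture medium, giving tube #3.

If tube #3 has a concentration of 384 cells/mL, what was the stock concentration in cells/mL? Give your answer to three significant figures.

1.00 × 10^5 cells/mL

Step 1: 0.2 mL + 1 mL = 1.2 mL total → factor 1.2/0.2 = 6
Step 2: 0.2 mL + 0.4 mL = 0.6 mL total → factor 0.6/0.2 = 3
Step 3: 260 μL + 3500 μL = 3760 μL total → factor 3760/260 = 14.462
Overall dilution factor = 6 × 3 × 14.462 = 260.31
Stock = 384 cells/mL × 260.31 = 1.00 × 10^5 cells/mL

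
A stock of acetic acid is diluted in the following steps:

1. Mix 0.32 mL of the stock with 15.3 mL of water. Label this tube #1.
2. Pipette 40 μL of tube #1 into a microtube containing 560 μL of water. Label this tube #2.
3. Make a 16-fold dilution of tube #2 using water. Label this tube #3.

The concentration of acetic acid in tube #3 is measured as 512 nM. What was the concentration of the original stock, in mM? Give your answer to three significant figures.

6.00 mM

Step 1: 0.32 mL + 15.3 mL = 15.62 mL total → factor 15.62/0.32 = 48.812
Step 2: 40 μL + 560 μL = 600 μL total → factor 600/40 = 15
Step 3: 16-fold → factor 16
Overall dilution factor = 48.812 × 15 × 16 = 11715
Stock = 512 nM × 11715 = 5.998 × 10^6 nM = 6.00 mM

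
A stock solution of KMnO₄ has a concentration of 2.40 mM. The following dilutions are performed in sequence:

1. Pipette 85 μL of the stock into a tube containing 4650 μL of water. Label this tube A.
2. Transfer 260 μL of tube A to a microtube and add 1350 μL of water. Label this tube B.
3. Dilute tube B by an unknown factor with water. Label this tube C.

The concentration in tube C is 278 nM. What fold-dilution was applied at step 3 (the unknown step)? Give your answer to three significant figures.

25.0-fold

Step 1: 85 μL + 4650 μL = 4735 μL total → factor 4735/85 = 55.706
Step 2: 260 μL + 1350 μL = 1610 μL total → factor 1610/260 = 6.1923
Step 3: unknown factor x
Product of known-step factors = 344.95
Overall factor = 2.40 mM / (278 nM) = 8633.1
x = 8633.1 / 344.95 = 25.0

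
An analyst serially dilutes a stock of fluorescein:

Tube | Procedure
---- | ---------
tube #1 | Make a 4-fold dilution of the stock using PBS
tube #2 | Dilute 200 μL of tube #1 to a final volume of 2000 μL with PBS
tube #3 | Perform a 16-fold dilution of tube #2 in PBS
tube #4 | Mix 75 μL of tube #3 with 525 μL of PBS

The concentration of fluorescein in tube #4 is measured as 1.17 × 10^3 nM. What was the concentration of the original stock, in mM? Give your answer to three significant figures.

5.99 mM

Step 1: 4-fold → factor 4
Step 2: 200 μL brought to 2000 μL → factor 2000/200 = 10
Step 3: 16-fold → factor 16
Step 4: 75 μL + 525 μL = 600 μL total → factor 600/75 = 8
Overall dilution factor = 4 × 10 × 16 × 8 = 5120
Stock = 1.17 × 10^3 nM × 5120 = 5.990 × 10^6 nM = 5.99 mM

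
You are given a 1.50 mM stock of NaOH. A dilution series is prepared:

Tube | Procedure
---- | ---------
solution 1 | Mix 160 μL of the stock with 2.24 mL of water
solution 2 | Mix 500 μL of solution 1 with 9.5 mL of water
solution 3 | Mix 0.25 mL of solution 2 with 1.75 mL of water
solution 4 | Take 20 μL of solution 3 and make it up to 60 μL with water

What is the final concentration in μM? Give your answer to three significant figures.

Step 1: 160 μL + 2.24 mL = 2400 μL total → factor 2400/160 = 15
Step 2: 500 μL + 9.5 mL = 10000 μL total → factor 10000/500 = 20
Step 3: 0.25 mL + 1.75 mL = 2 mL total → factor 2/0.25 = 8
Step 4: 20 μL brought to 60 μL → factor 60/20 = 3
Overall dilution factor = 15 × 20 × 8 × 3 = 7200
Final = 1.50 mM / 7200 = 0.0002083 mM = 0.208 μM

0.208 μM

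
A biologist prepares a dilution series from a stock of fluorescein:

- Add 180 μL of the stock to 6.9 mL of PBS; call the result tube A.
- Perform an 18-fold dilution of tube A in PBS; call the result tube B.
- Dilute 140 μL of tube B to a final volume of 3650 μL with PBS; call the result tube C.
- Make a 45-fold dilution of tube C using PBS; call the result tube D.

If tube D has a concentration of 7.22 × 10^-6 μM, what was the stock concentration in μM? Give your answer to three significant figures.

6.00 μM

Step 1: 180 μL + 6.9 mL = 7080 μL total → factor 7080/180 = 39.333
Step 2: 18-fold → factor 18
Step 3: 140 μL brought to 3650 μL → factor 3650/140 = 26.071
Step 4: 45-fold → factor 45
Overall dilution factor = 39.333 × 18 × 26.071 × 45 = 8.3064 × 10^5
Stock = 7.22 × 10^-6 μM × 8.3064 × 10^5 = 6.00 μM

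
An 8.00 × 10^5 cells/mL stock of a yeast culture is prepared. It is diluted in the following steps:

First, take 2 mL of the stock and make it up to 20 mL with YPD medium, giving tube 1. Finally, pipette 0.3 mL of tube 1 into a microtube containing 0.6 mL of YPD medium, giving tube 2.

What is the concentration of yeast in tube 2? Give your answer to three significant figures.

Step 1: 2 mL brought to 20 mL → factor 20/2 = 10
Step 2: 0.3 mL + 0.6 mL = 0.9 mL total → factor 0.9/0.3 = 3
Overall dilution factor = 10 × 3 = 30
Final = 8.00 × 10^5 cells/mL / 30 = 2.67 × 10^4 cells/mL

2.67 × 10^4 cells/mL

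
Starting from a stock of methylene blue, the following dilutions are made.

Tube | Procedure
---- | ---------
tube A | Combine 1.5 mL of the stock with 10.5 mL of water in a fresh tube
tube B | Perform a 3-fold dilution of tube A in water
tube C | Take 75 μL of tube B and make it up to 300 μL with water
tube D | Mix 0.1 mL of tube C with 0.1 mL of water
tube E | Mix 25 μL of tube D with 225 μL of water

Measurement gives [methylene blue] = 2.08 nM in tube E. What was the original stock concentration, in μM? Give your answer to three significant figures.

3.99 μM

Step 1: 1.5 mL + 10.5 mL = 12 mL total → factor 12/1.5 = 8
Step 2: 3-fold → factor 3
Step 3: 75 μL brought to 300 μL → factor 300/75 = 4
Step 4: 0.1 mL + 0.1 mL = 0.2 mL total → factor 0.2/0.1 = 2
Step 5: 25 μL + 225 μL = 250 μL total → factor 250/25 = 10
Overall dilution factor = 8 × 3 × 4 × 2 × 10 = 1920
Stock = 2.08 nM × 1920 = 3994 nM = 3.99 μM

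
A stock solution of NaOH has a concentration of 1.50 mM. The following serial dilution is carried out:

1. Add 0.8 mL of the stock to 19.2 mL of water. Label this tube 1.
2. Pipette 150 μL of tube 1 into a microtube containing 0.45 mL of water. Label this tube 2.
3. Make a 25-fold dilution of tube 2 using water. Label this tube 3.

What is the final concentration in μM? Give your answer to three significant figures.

0.600 μM

Step 1: 0.8 mL + 19.2 mL = 20 mL total → factor 20/0.8 = 25
Step 2: 150 μL + 0.45 mL = 600 μL total → factor 600/150 = 4
Step 3: 25-fold → factor 25
Overall dilution factor = 25 × 4 × 25 = 2500
Final = 1.50 mM / 2500 = 0.0006000 mM = 0.600 μM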